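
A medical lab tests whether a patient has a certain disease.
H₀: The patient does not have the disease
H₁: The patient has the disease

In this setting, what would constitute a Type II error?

Type I error: rejecting H₀ when it is actually true (false positive).
Type II error: failing to reject H₀ when H₁ is actually true (false negative).

Answer: Failing to diagnose a patient who actually has the disease (false negative)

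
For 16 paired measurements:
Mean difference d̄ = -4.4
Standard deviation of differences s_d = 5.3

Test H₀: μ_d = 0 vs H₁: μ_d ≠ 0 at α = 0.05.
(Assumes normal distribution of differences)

Answer: t = -3.3208, reject H₀

Derivation:
df = n - 1 = 15
SE = s_d/√n = 5.3/√16 = 1.3250
t = d̄/SE = -4.4/1.3250 = -3.3208
Critical value: t_{0.025,15} = ±2.131
p-value ≈ 0.0047
Decision: reject H₀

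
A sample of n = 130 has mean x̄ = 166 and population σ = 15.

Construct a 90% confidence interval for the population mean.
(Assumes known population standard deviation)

Answer: (163.8358, 168.1642)

Derivation:
Confidence level: 90%, α = 0.1
z_0.05 = 1.645
SE = σ/√n = 15/√130 = 1.3156
Margin of error = 1.645 × 1.3156 = 2.1642
CI: x̄ ± margin = 166 ± 2.1642
CI: (163.8358, 168.1642)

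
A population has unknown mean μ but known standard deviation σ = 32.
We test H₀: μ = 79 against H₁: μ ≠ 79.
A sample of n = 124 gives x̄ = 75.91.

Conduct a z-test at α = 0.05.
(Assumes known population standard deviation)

Answer: z = -1.0753, fail to reject H₀

Derivation:
Standard error: SE = σ/√n = 32/√124 = 2.8737
z-statistic: z = (x̄ - μ₀)/SE = (75.91 - 79)/2.8737 = -1.0753
Critical value: ±1.960
p-value = 0.2822
Decision: fail to reject H₀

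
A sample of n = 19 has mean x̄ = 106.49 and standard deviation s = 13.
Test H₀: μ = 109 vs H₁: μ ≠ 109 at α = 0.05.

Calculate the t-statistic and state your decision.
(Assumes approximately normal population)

df = n - 1 = 18
SE = s/√n = 13/√19 = 2.9824
t = (x̄ - μ₀)/SE = (106.49 - 109)/2.9824 = -0.8416
Critical value: t_{0.025,18} = ±2.101
p-value ≈ 0.4111
Decision: fail to reject H₀

Answer: t = -0.8416, fail to reject H₀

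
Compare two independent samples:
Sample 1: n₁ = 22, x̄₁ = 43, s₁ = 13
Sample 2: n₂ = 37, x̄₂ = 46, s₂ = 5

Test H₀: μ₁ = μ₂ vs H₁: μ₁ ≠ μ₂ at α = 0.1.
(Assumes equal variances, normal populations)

Answer: t = -1.2613, fail to reject H₀

Derivation:
Pooled variance: s²_p = [21×13² + 36×5²]/(57) = 78.0526
s_p = 8.8347
SE = s_p×√(1/n₁ + 1/n₂) = 8.8347×√(1/22 + 1/37) = 2.3785
t = (x̄₁ - x̄₂)/SE = (43 - 46)/2.3785 = -1.2613
df = 57, t-critical = ±1.672
Decision: fail to reject H₀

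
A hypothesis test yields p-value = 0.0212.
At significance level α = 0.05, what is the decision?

Compare p-value to α:
0.0212 < 0.05
Decision: reject H₀

Answer: reject H₀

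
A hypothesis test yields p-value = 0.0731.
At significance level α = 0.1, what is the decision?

Answer: reject H₀

Derivation:
Compare p-value to α:
0.0731 < 0.1
Decision: reject H₀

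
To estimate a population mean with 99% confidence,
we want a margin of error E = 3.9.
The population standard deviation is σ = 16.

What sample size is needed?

Answer: n = 112

Derivation:
z_0.005 = 2.576
n = (z×σ/E)² = (2.576×16/3.9)²
n = 111.6870
Round up: n = 112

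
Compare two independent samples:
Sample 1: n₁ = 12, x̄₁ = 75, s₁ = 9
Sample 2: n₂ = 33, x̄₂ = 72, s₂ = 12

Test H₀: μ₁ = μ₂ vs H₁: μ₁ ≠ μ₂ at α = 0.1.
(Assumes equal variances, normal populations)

Pooled variance: s²_p = [11×9² + 32×12²]/(43) = 127.8837
s_p = 11.3086
SE = s_p×√(1/n₁ + 1/n₂) = 11.3086×√(1/12 + 1/33) = 3.8121
t = (x̄₁ - x̄₂)/SE = (75 - 72)/3.8121 = 0.7870
df = 43, t-critical = ±1.681
Decision: fail to reject H₀

Answer: t = 0.7870, fail to reject H₀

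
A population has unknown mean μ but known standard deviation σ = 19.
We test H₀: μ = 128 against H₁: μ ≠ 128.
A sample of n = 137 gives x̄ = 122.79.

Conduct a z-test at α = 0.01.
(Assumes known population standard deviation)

Answer: z = -3.2095, reject H₀

Derivation:
Standard error: SE = σ/√n = 19/√137 = 1.6233
z-statistic: z = (x̄ - μ₀)/SE = (122.79 - 128)/1.6233 = -3.2095
Critical value: ±2.576
p-value = 0.0013
Decision: reject H₀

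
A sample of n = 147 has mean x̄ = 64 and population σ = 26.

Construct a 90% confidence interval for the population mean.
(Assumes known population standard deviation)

Confidence level: 90%, α = 0.1
z_0.05 = 1.645
SE = σ/√n = 26/√147 = 2.1444
Margin of error = 1.645 × 2.1444 = 3.5275
CI: x̄ ± margin = 64 ± 3.5275
CI: (60.4725, 67.5275)

Answer: (60.4725, 67.5275)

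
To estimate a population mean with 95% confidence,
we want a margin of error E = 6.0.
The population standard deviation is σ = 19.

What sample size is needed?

Answer: n = 39

Derivation:
z_0.025 = 1.960
n = (z×σ/E)² = (1.960×19/6.0)²
n = 38.5227
Round up: n = 39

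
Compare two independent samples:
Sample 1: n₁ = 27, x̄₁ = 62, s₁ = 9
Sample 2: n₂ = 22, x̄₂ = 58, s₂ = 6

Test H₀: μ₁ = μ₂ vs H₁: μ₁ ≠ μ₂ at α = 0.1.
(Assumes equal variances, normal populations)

Pooled variance: s²_p = [26×9² + 21×6²]/(47) = 60.8936
s_p = 7.8034
SE = s_p×√(1/n₁ + 1/n₂) = 7.8034×√(1/27 + 1/22) = 2.2412
t = (x̄₁ - x̄₂)/SE = (62 - 58)/2.2412 = 1.7848
df = 47, t-critical = ±1.678
Decision: reject H₀

Answer: t = 1.7848, reject H₀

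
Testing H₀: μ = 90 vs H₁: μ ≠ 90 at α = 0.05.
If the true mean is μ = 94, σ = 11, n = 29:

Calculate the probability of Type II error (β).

Answer: β ≈ 0.5006

Derivation:
SE = σ/√n = 11/√29 = 2.0426
Critical values: μ₀ ± z_0.025×SE = 90 ± 1.960×2.0426
Acceptance region: (85.9965, 94.0035)
Under H₁ (μ = 94): z_high = (94.0035 - 94)/2.0426 = 0.0017, z_low = (85.9965 - 94)/2.0426 = -3.9183
β = P(not reject | H₁) = Φ(0.0017) - Φ(-3.9183) ≈ 0.5006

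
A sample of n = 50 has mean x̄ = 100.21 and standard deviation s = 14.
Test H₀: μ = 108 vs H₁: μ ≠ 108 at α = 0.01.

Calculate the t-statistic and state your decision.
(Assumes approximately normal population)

df = n - 1 = 49
SE = s/√n = 14/√50 = 1.9799
t = (x̄ - μ₀)/SE = (100.21 - 108)/1.9799 = -3.9345
Critical value: t_{0.005,49} = ±2.680
p-value ≈ 0.0003
Decision: reject H₀

Answer: t = -3.9345, reject H₀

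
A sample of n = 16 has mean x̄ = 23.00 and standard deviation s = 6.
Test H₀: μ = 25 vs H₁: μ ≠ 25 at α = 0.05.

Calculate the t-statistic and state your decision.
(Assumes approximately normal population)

Answer: t = -1.3333, fail to reject H₀

Derivation:
df = n - 1 = 15
SE = s/√n = 6/√16 = 1.5000
t = (x̄ - μ₀)/SE = (23.00 - 25)/1.5000 = -1.3333
Critical value: t_{0.025,15} = ±2.131
p-value ≈ 0.2023
Decision: fail to reject H₀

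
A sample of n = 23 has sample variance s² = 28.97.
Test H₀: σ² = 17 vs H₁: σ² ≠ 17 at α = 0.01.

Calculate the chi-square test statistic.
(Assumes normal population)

df = n - 1 = 22
χ² = (n-1)s²/σ₀² = 22×28.97/17 = 37.4906
Critical values: χ²_{0.995,22} = 8.643, χ²_{0.005,22} = 42.796
Rejection region: χ² < 8.643 or χ² > 42.796
Decision: fail to reject H₀

Answer: χ² = 37.4906, fail to reject H₀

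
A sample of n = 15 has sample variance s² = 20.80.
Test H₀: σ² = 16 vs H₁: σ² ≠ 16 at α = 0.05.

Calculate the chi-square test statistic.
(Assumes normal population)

Answer: χ² = 18.2000, fail to reject H₀

Derivation:
df = n - 1 = 14
χ² = (n-1)s²/σ₀² = 14×20.80/16 = 18.2000
Critical values: χ²_{0.975,14} = 5.629, χ²_{0.025,14} = 26.119
Rejection region: χ² < 5.629 or χ² > 26.119
Decision: fail to reject H₀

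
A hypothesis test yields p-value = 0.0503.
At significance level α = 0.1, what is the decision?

Compare p-value to α:
0.0503 < 0.1
Decision: reject H₀

Answer: reject H₀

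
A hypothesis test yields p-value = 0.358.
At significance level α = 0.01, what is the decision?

Answer: fail to reject H₀

Derivation:
Compare p-value to α:
0.358 ≥ 0.01
Decision: fail to reject H₀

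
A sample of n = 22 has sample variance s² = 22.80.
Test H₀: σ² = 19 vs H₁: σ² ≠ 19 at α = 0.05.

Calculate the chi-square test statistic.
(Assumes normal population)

df = n - 1 = 21
χ² = (n-1)s²/σ₀² = 21×22.80/19 = 25.2000
Critical values: χ²_{0.975,21} = 10.283, χ²_{0.025,21} = 35.479
Rejection region: χ² < 10.283 or χ² > 35.479
Decision: fail to reject H₀

Answer: χ² = 25.2000, fail to reject H₀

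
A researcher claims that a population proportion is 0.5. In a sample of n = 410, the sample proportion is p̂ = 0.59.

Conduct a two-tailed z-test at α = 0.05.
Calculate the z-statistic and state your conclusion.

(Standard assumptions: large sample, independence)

H₀: p = 0.5, H₁: p ≠ 0.5
Standard error: SE = √(p₀(1-p₀)/n) = √(0.5×0.5/410) = 0.024693
z-statistic: z = (p̂ - p₀)/SE = (0.59 - 0.5)/0.024693 = 3.6448
Critical value: z_0.025 = ±1.960
p-value = 0.0003
Decision: reject H₀ at α = 0.05

Answer: z = 3.6448, reject H₀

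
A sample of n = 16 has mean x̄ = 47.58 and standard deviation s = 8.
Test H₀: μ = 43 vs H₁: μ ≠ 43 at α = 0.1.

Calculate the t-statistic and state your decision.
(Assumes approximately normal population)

df = n - 1 = 15
SE = s/√n = 8/√16 = 2.0000
t = (x̄ - μ₀)/SE = (47.58 - 43)/2.0000 = 2.2900
Critical value: t_{0.05,15} = ±1.753
p-value ≈ 0.0369
Decision: reject H₀

Answer: t = 2.2900, reject H₀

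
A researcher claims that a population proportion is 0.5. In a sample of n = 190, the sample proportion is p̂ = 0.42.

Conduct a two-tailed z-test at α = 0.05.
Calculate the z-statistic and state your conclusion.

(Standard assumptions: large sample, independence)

H₀: p = 0.5, H₁: p ≠ 0.5
Standard error: SE = √(p₀(1-p₀)/n) = √(0.5×0.5/190) = 0.036274
z-statistic: z = (p̂ - p₀)/SE = (0.42 - 0.5)/0.036274 = -2.2054
Critical value: z_0.025 = ±1.960
p-value = 0.0274
Decision: reject H₀ at α = 0.05

Answer: z = -2.2054, reject H₀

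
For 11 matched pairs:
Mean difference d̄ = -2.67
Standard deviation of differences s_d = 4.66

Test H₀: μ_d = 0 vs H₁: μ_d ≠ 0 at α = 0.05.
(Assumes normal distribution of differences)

df = n - 1 = 10
SE = s_d/√n = 4.66/√11 = 1.4050
t = d̄/SE = -2.67/1.4050 = -1.9004
Critical value: t_{0.025,10} = ±2.228
p-value ≈ 0.0866
Decision: fail to reject H₀

Answer: t = -1.9004, fail to reject H₀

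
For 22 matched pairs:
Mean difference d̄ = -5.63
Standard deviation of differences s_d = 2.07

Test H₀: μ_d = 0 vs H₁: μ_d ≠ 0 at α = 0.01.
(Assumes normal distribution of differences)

df = n - 1 = 21
SE = s_d/√n = 2.07/√22 = 0.4413
t = d̄/SE = -5.63/0.4413 = -12.7578
Critical value: t_{0.005,21} = ±2.831
p-value < 0.0001
Decision: reject H₀

Answer: t = -12.7578, reject H₀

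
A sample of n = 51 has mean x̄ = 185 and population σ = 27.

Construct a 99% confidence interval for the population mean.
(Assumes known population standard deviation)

Answer: (175.2607, 194.7393)

Derivation:
Confidence level: 99%, α = 0.01
z_0.005 = 2.576
SE = σ/√n = 27/√51 = 3.7808
Margin of error = 2.576 × 3.7808 = 9.7393
CI: x̄ ± margin = 185 ± 9.7393
CI: (175.2607, 194.7393)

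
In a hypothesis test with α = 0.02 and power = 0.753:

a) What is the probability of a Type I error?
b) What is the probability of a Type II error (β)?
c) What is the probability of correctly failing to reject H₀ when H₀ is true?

Answer: a) 0.02, b) 0.247, c) 0.98

Derivation:
a) Type I error probability = α = 0.02
b) Power = P(reject H₀ | H₁ true) = 1 - β = 0.753, so Type II error probability = β = 1 - Power = 0.247
c) P(fail to reject H₀ | H₀ true) = 1 - α = 0.98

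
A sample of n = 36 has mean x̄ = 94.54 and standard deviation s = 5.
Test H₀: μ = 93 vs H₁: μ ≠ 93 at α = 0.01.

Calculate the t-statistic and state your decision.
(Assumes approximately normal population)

df = n - 1 = 35
SE = s/√n = 5/√36 = 0.8333
t = (x̄ - μ₀)/SE = (94.54 - 93)/0.8333 = 1.8481
Critical value: t_{0.005,35} = ±2.724
p-value ≈ 0.0731
Decision: fail to reject H₀

Answer: t = 1.8481, fail to reject H₀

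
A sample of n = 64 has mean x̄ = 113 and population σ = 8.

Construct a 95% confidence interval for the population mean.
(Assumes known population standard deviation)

Answer: (111.0400, 114.9600)

Derivation:
Confidence level: 95%, α = 0.05
z_0.025 = 1.960
SE = σ/√n = 8/√64 = 1.0000
Margin of error = 1.960 × 1.0000 = 1.9600
CI: x̄ ± margin = 113 ± 1.9600
CI: (111.0400, 114.9600)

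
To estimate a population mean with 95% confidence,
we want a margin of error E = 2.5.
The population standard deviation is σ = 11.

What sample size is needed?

z_0.025 = 1.960
n = (z×σ/E)² = (1.960×11/2.5)²
n = 74.3734
Round up: n = 75

Answer: n = 75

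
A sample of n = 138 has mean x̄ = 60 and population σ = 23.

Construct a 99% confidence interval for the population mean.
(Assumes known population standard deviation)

Answer: (54.9564, 65.0436)

Derivation:
Confidence level: 99%, α = 0.01
z_0.005 = 2.576
SE = σ/√n = 23/√138 = 1.9579
Margin of error = 2.576 × 1.9579 = 5.0436
CI: x̄ ± margin = 60 ± 5.0436
CI: (54.9564, 65.0436)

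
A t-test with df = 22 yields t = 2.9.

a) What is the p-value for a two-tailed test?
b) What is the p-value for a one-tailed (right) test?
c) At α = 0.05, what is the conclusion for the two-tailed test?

Using t-distribution with df = 22:
a) Two-tailed: p = 2×P(T > 2.9) = 0.0083
b) One-tailed: p = P(T > 2.9) = 0.0042
c) 0.0083 < 0.05, reject H₀

Answer: a) 0.0083, b) 0.0042, c) reject H₀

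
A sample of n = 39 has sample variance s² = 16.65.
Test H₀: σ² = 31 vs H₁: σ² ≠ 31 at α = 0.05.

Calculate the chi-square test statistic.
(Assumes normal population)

df = n - 1 = 38
χ² = (n-1)s²/σ₀² = 38×16.65/31 = 20.4097
Critical values: χ²_{0.975,38} = 22.878, χ²_{0.025,38} = 56.896
Rejection region: χ² < 22.878 or χ² > 56.896
Decision: reject H₀

Answer: χ² = 20.4097, reject H₀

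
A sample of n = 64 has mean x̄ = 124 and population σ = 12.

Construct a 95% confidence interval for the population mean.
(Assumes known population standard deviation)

Confidence level: 95%, α = 0.05
z_0.025 = 1.960
SE = σ/√n = 12/√64 = 1.5000
Margin of error = 1.960 × 1.5000 = 2.9400
CI: x̄ ± margin = 124 ± 2.9400
CI: (121.0600, 126.9400)

Answer: (121.0600, 126.9400)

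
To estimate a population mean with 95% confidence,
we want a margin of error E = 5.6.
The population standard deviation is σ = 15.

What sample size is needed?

Answer: n = 28

Derivation:
z_0.025 = 1.960
n = (z×σ/E)² = (1.960×15/5.6)²
n = 27.5625
Round up: n = 28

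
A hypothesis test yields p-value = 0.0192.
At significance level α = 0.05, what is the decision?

Compare p-value to α:
0.0192 < 0.05
Decision: reject H₀

Answer: reject H₀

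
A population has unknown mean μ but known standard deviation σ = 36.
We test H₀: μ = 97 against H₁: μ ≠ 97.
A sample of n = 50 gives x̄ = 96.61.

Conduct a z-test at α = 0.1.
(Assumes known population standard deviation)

Standard error: SE = σ/√n = 36/√50 = 5.0912
z-statistic: z = (x̄ - μ₀)/SE = (96.61 - 97)/5.0912 = -0.0766
Critical value: ±1.645
p-value = 0.9389
Decision: fail to reject H₀

Answer: z = -0.0766, fail to reject H₀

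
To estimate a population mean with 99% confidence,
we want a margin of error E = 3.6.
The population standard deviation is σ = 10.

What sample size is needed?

Answer: n = 52

Derivation:
z_0.005 = 2.576
n = (z×σ/E)² = (2.576×10/3.6)²
n = 51.2020
Round up: n = 52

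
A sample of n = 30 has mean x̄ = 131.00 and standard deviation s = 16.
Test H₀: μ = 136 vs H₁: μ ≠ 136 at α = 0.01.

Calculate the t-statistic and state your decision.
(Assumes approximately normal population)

df = n - 1 = 29
SE = s/√n = 16/√30 = 2.9212
t = (x̄ - μ₀)/SE = (131.00 - 136)/2.9212 = -1.7116
Critical value: t_{0.005,29} = ±2.756
p-value ≈ 0.0976
Decision: fail to reject H₀

Answer: t = -1.7116, fail to reject H₀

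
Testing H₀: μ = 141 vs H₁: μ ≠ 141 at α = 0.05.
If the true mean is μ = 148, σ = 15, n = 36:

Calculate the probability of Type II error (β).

SE = σ/√n = 15/√36 = 2.5000
Critical values: μ₀ ± z_0.025×SE = 141 ± 1.960×2.5000
Acceptance region: (136.1000, 145.9000)
Under H₁ (μ = 148): z_high = (145.9000 - 148)/2.5000 = -0.8400, z_low = (136.1000 - 148)/2.5000 = -4.7600
β = P(not reject | H₁) = Φ(-0.8400) - Φ(-4.7600) ≈ 0.2005

Answer: β ≈ 0.2005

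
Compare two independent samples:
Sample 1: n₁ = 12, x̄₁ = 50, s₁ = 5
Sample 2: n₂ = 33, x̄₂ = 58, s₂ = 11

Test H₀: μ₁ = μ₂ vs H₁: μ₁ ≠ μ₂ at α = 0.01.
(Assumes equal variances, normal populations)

Answer: t = -2.4166, fail to reject H₀

Derivation:
Pooled variance: s²_p = [11×5² + 32×11²]/(43) = 96.4419
s_p = 9.8205
SE = s_p×√(1/n₁ + 1/n₂) = 9.8205×√(1/12 + 1/33) = 3.3105
t = (x̄₁ - x̄₂)/SE = (50 - 58)/3.3105 = -2.4166
df = 43, t-critical = ±2.695
Decision: fail to reject H₀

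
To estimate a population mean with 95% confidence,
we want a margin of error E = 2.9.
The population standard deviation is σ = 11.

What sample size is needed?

z_0.025 = 1.960
n = (z×σ/E)² = (1.960×11/2.9)²
n = 55.2715
Round up: n = 56

Answer: n = 56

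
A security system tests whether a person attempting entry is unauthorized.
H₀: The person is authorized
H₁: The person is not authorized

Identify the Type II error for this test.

Answer: Granting entry to an unauthorized person

Derivation:
Type I error: rejecting H₀ when it is actually true (false positive).
Type II error: failing to reject H₀ when H₁ is actually true (false negative).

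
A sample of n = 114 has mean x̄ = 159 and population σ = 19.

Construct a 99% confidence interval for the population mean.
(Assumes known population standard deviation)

Answer: (154.4160, 163.5840)

Derivation:
Confidence level: 99%, α = 0.01
z_0.005 = 2.576
SE = σ/√n = 19/√114 = 1.7795
Margin of error = 2.576 × 1.7795 = 4.5840
CI: x̄ ± margin = 159 ± 4.5840
CI: (154.4160, 163.5840)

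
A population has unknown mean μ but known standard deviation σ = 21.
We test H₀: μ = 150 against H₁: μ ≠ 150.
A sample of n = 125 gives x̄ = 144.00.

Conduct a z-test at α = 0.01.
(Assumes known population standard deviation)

Standard error: SE = σ/√n = 21/√125 = 1.8783
z-statistic: z = (x̄ - μ₀)/SE = (144.00 - 150)/1.8783 = -3.1944
Critical value: ±2.576
p-value = 0.0014
Decision: reject H₀

Answer: z = -3.1944, reject H₀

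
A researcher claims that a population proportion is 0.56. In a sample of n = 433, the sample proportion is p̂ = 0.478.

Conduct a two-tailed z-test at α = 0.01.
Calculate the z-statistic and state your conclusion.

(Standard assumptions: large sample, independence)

Answer: z = -3.4374, reject H₀

Derivation:
H₀: p = 0.56, H₁: p ≠ 0.56
Standard error: SE = √(p₀(1-p₀)/n) = √(0.56×0.44/433) = 0.023855
z-statistic: z = (p̂ - p₀)/SE = (0.478 - 0.56)/0.023855 = -3.4374
Critical value: z_0.005 = ±2.576
p-value = 0.0006
Decision: reject H₀ at α = 0.01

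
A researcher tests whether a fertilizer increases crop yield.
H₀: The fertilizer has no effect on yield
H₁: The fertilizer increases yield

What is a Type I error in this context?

Answer: Concluding the fertilizer works when it doesn't

Derivation:
Type I error (α): Rejecting H₀ when H₀ is true
Type II error (β): Failing to reject H₀ when H₁ is true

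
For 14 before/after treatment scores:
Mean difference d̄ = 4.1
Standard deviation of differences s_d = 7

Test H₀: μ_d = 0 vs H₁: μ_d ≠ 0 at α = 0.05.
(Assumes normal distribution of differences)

df = n - 1 = 13
SE = s_d/√n = 7/√14 = 1.8708
t = d̄/SE = 4.1/1.8708 = 2.1916
Critical value: t_{0.025,13} = ±2.160
p-value ≈ 0.0472
Decision: reject H₀

Answer: t = 2.1916, reject H₀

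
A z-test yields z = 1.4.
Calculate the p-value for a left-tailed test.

For z = 1.4:
p = P(Z < 1.4) = Φ(1.4) = 0.9192

Answer: p-value ≈ 0.9192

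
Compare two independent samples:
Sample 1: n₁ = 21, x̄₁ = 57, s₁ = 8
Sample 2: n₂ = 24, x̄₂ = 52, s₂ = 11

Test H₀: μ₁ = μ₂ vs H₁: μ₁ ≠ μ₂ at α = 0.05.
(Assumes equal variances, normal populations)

Pooled variance: s²_p = [20×8² + 23×11²]/(43) = 94.4884
s_p = 9.7205
SE = s_p×√(1/n₁ + 1/n₂) = 9.7205×√(1/21 + 1/24) = 2.9046
t = (x̄₁ - x̄₂)/SE = (57 - 52)/2.9046 = 1.7214
df = 43, t-critical = ±2.017
Decision: fail to reject H₀

Answer: t = 1.7214, fail to reject H₀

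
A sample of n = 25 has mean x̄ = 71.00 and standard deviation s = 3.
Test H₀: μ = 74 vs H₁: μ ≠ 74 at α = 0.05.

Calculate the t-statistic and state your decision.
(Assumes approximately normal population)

Answer: t = -5.0000, reject H₀

Derivation:
df = n - 1 = 24
SE = s/√n = 3/√25 = 0.6000
t = (x̄ - μ₀)/SE = (71.00 - 74)/0.6000 = -5.0000
Critical value: t_{0.025,24} = ±2.064
p-value < 0.0001
Decision: reject H₀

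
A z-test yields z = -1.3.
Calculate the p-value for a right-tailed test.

For z = -1.3:
p = P(Z > -1.3) = 1 - Φ(-1.3) = 0.9032

Answer: p-value ≈ 0.9032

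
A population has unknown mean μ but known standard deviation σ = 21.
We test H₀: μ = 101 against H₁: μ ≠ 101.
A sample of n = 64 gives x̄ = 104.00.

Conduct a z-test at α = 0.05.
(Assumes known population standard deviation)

Answer: z = 1.1429, fail to reject H₀

Derivation:
Standard error: SE = σ/√n = 21/√64 = 2.6250
z-statistic: z = (x̄ - μ₀)/SE = (104.00 - 101)/2.6250 = 1.1429
Critical value: ±1.960
p-value = 0.2531
Decision: fail to reject H₀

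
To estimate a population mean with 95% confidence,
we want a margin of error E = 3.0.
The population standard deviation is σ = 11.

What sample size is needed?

Answer: n = 52

Derivation:
z_0.025 = 1.960
n = (z×σ/E)² = (1.960×11/3.0)²
n = 51.6482
Round up: n = 52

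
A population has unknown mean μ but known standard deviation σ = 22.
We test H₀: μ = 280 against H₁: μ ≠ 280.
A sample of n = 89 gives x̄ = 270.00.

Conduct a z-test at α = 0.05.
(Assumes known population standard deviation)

Answer: z = -4.2882, reject H₀

Derivation:
Standard error: SE = σ/√n = 22/√89 = 2.3320
z-statistic: z = (x̄ - μ₀)/SE = (270.00 - 280)/2.3320 = -4.2882
Critical value: ±1.960
p-value < 0.0001
Decision: reject H₀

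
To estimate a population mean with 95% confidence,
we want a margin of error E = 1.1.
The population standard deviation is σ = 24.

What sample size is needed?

z_0.025 = 1.960
n = (z×σ/E)² = (1.960×24/1.1)²
n = 1828.7286
Round up: n = 1829

Answer: n = 1829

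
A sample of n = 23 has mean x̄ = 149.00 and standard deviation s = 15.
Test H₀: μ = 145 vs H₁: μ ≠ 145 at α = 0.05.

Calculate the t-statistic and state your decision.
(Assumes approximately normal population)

df = n - 1 = 22
SE = s/√n = 15/√23 = 3.1277
t = (x̄ - μ₀)/SE = (149.00 - 145)/3.1277 = 1.2789
Critical value: t_{0.025,22} = ±2.074
p-value ≈ 0.2143
Decision: fail to reject H₀

Answer: t = 1.2789, fail to reject H₀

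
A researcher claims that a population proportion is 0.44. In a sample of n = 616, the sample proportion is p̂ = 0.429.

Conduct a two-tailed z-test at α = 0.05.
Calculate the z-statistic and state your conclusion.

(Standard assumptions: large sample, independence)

Answer: z = -0.5500, fail to reject H₀

Derivation:
H₀: p = 0.44, H₁: p ≠ 0.44
Standard error: SE = √(p₀(1-p₀)/n) = √(0.44×0.56/616) = 0.020000
z-statistic: z = (p̂ - p₀)/SE = (0.429 - 0.44)/0.020000 = -0.5500
Critical value: z_0.025 = ±1.960
p-value = 0.5823
Decision: fail to reject H₀ at α = 0.05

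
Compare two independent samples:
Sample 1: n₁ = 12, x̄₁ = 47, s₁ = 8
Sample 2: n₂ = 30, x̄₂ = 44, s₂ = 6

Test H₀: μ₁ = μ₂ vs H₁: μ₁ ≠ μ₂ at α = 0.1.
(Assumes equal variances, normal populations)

Pooled variance: s²_p = [11×8² + 29×6²]/(40) = 43.7000
s_p = 6.6106
SE = s_p×√(1/n₁ + 1/n₂) = 6.6106×√(1/12 + 1/30) = 2.2579
t = (x̄₁ - x̄₂)/SE = (47 - 44)/2.2579 = 1.3287
df = 40, t-critical = ±1.684
Decision: fail to reject H₀

Answer: t = 1.3287, fail to reject H₀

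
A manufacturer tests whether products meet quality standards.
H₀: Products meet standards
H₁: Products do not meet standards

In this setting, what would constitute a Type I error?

A Type I error (probability α) occurs when we reject a true H₀.
A Type II error (probability β) occurs when we fail to reject a false H₀.

Answer: Rejecting good products that actually meet standards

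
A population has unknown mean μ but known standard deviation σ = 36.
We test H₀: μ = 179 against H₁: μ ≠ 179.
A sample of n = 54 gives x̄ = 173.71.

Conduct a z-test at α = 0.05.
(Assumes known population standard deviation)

Standard error: SE = σ/√n = 36/√54 = 4.8990
z-statistic: z = (x̄ - μ₀)/SE = (173.71 - 179)/4.8990 = -1.0798
Critical value: ±1.960
p-value = 0.2802
Decision: fail to reject H₀

Answer: z = -1.0798, fail to reject H₀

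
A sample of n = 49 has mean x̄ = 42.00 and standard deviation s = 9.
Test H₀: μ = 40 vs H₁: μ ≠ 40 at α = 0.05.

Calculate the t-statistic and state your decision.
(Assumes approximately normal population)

Answer: t = 1.5556, fail to reject H₀

Derivation:
df = n - 1 = 48
SE = s/√n = 9/√49 = 1.2857
t = (x̄ - μ₀)/SE = (42.00 - 40)/1.2857 = 1.5556
Critical value: t_{0.025,48} = ±2.011
p-value ≈ 0.1264
Decision: fail to reject H₀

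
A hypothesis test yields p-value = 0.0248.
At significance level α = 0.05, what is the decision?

Answer: reject H₀

Derivation:
Compare p-value to α:
0.0248 < 0.05
Decision: reject H₀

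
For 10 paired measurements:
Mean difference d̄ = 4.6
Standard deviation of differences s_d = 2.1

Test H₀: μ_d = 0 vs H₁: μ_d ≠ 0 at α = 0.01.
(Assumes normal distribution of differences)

df = n - 1 = 9
SE = s_d/√n = 2.1/√10 = 0.6641
t = d̄/SE = 4.6/0.6641 = 6.9267
Critical value: t_{0.005,9} = ±3.250
p-value ≈ 0.0001
Decision: reject H₀

Answer: t = 6.9267, reject H₀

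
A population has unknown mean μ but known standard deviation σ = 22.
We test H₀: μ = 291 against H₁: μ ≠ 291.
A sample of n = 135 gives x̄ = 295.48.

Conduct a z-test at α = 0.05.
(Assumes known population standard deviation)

Standard error: SE = σ/√n = 22/√135 = 1.8935
z-statistic: z = (x̄ - μ₀)/SE = (295.48 - 291)/1.8935 = 2.3660
Critical value: ±1.960
p-value = 0.0180
Decision: reject H₀

Answer: z = 2.3660, reject H₀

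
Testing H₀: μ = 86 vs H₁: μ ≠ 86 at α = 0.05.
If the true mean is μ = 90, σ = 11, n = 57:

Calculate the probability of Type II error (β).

SE = σ/√n = 11/√57 = 1.4570
Critical values: μ₀ ± z_0.025×SE = 86 ± 1.960×1.4570
Acceptance region: (83.1443, 88.8557)
Under H₁ (μ = 90): z_high = (88.8557 - 90)/1.4570 = -0.7854, z_low = (83.1443 - 90)/1.4570 = -4.7054
β = P(not reject | H₁) = Φ(-0.7854) - Φ(-4.7054) ≈ 0.2161

Answer: β ≈ 0.2161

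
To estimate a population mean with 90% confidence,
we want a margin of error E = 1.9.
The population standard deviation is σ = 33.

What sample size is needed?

Answer: n = 817

Derivation:
z_0.05 = 1.645
n = (z×σ/E)² = (1.645×33/1.9)²
n = 816.3050
Round up: n = 817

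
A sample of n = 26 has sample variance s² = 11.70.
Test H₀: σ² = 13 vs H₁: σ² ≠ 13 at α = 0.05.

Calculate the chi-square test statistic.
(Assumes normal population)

df = n - 1 = 25
χ² = (n-1)s²/σ₀² = 25×11.70/13 = 22.5000
Critical values: χ²_{0.975,25} = 13.120, χ²_{0.025,25} = 40.646
Rejection region: χ² < 13.120 or χ² > 40.646
Decision: fail to reject H₀

Answer: χ² = 22.5000, fail to reject H₀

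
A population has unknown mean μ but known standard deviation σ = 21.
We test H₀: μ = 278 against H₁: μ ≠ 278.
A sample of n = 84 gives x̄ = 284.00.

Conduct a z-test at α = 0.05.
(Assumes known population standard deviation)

Standard error: SE = σ/√n = 21/√84 = 2.2913
z-statistic: z = (x̄ - μ₀)/SE = (284.00 - 278)/2.2913 = 2.6186
Critical value: ±1.960
p-value = 0.0088
Decision: reject H₀

Answer: z = 2.6186, reject H₀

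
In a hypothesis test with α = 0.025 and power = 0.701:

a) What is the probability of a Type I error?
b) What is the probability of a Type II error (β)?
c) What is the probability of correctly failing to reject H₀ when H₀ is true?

Answer: a) 0.025, b) 0.299, c) 0.975

Derivation:
a) Type I error probability = α = 0.025
b) Power = P(reject H₀ | H₁ true) = 1 - β = 0.701, so Type II error probability = β = 1 - Power = 0.299
c) P(fail to reject H₀ | H₀ true) = 1 - α = 0.975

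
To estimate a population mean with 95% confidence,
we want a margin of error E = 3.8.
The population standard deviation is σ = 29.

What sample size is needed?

z_0.025 = 1.960
n = (z×σ/E)² = (1.960×29/3.8)²
n = 223.7386
Round up: n = 224

Answer: n = 224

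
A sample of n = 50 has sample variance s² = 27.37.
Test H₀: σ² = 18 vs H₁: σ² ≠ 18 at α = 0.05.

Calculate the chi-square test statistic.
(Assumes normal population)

df = n - 1 = 49
χ² = (n-1)s²/σ₀² = 49×27.37/18 = 74.5072
Critical values: χ²_{0.975,49} = 31.555, χ²_{0.025,49} = 70.222
Rejection region: χ² < 31.555 or χ² > 70.222
Decision: reject H₀

Answer: χ² = 74.5072, reject H₀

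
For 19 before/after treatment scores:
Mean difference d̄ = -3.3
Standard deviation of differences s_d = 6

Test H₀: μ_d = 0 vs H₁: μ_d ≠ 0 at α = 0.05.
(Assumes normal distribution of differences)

Answer: t = -2.3974, reject H₀

Derivation:
df = n - 1 = 18
SE = s_d/√n = 6/√19 = 1.3765
t = d̄/SE = -3.3/1.3765 = -2.3974
Critical value: t_{0.025,18} = ±2.101
p-value ≈ 0.0276
Decision: reject H₀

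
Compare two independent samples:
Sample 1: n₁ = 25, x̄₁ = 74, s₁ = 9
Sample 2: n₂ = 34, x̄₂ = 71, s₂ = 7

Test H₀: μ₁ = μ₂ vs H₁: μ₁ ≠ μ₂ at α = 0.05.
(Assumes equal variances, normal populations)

Answer: t = 1.4406, fail to reject H₀

Derivation:
Pooled variance: s²_p = [24×9² + 33×7²]/(57) = 62.4737
s_p = 7.9040
SE = s_p×√(1/n₁ + 1/n₂) = 7.9040×√(1/25 + 1/34) = 2.0824
t = (x̄₁ - x̄₂)/SE = (74 - 71)/2.0824 = 1.4406
df = 57, t-critical = ±2.002
Decision: fail to reject H₀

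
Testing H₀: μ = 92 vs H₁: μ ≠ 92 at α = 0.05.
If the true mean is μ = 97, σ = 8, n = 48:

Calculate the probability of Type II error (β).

Answer: β ≈ 0.0089

Derivation:
SE = σ/√n = 8/√48 = 1.1547
Critical values: μ₀ ± z_0.025×SE = 92 ± 1.960×1.1547
Acceptance region: (89.7368, 94.2632)
Under H₁ (μ = 97): z_high = (94.2632 - 97)/1.1547 = -2.3701, z_low = (89.7368 - 97)/1.1547 = -6.2901
β = P(not reject | H₁) = Φ(-2.3701) - Φ(-6.2901) ≈ 0.0089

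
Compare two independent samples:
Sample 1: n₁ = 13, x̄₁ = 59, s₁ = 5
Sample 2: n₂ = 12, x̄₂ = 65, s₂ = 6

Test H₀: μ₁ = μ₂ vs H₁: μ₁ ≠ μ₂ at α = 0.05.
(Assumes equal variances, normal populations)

Answer: t = -2.7245, reject H₀

Derivation:
Pooled variance: s²_p = [12×5² + 11×6²]/(23) = 30.2609
s_p = 5.5010
SE = s_p×√(1/n₁ + 1/n₂) = 5.5010×√(1/13 + 1/12) = 2.2022
t = (x̄₁ - x̄₂)/SE = (59 - 65)/2.2022 = -2.7245
df = 23, t-critical = ±2.069
Decision: reject H₀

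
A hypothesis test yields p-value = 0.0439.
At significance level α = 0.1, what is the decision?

Compare p-value to α:
0.0439 < 0.1
Decision: reject H₀

Answer: reject H₀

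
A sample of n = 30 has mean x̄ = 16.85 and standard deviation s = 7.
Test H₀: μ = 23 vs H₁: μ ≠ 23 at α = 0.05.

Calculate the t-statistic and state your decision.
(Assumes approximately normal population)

df = n - 1 = 29
SE = s/√n = 7/√30 = 1.2780
t = (x̄ - μ₀)/SE = (16.85 - 23)/1.2780 = -4.8122
Critical value: t_{0.025,29} = ±2.045
p-value < 0.0001
Decision: reject H₀

Answer: t = -4.8122, reject H₀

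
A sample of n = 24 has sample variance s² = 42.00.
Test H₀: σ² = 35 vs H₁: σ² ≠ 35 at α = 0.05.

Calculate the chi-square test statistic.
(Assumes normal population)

df = n - 1 = 23
χ² = (n-1)s²/σ₀² = 23×42.00/35 = 27.6000
Critical values: χ²_{0.975,23} = 11.689, χ²_{0.025,23} = 38.076
Rejection region: χ² < 11.689 or χ² > 38.076
Decision: fail to reject H₀

Answer: χ² = 27.6000, fail to reject H₀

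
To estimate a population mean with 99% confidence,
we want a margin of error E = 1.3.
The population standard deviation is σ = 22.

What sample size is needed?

Answer: n = 1901

Derivation:
z_0.005 = 2.576
n = (z×σ/E)² = (2.576×22/1.3)²
n = 1900.4234
Round up: n = 1901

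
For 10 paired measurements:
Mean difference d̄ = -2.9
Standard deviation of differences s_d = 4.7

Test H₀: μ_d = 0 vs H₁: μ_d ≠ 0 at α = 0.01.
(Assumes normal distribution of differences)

Answer: t = -1.9512, fail to reject H₀

Derivation:
df = n - 1 = 9
SE = s_d/√n = 4.7/√10 = 1.4863
t = d̄/SE = -2.9/1.4863 = -1.9512
Critical value: t_{0.005,9} = ±3.250
p-value ≈ 0.0828
Decision: fail to reject H₀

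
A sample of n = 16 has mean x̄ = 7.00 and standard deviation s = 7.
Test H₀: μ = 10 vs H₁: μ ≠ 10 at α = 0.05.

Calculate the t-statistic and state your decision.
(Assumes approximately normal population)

Answer: t = -1.7143, fail to reject H₀

Derivation:
df = n - 1 = 15
SE = s/√n = 7/√16 = 1.7500
t = (x̄ - μ₀)/SE = (7.00 - 10)/1.7500 = -1.7143
Critical value: t_{0.025,15} = ±2.131
p-value ≈ 0.1071
Decision: fail to reject H₀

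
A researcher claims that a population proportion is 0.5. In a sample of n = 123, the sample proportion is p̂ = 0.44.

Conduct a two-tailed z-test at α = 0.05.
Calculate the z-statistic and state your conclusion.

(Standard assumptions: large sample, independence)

H₀: p = 0.5, H₁: p ≠ 0.5
Standard error: SE = √(p₀(1-p₀)/n) = √(0.5×0.5/123) = 0.045083
z-statistic: z = (p̂ - p₀)/SE = (0.44 - 0.5)/0.045083 = -1.3309
Critical value: z_0.025 = ±1.960
p-value = 0.1832
Decision: fail to reject H₀ at α = 0.05

Answer: z = -1.3309, fail to reject H₀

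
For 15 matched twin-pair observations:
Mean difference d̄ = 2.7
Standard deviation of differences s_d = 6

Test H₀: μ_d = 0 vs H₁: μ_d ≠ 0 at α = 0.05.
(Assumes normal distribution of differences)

df = n - 1 = 14
SE = s_d/√n = 6/√15 = 1.5492
t = d̄/SE = 2.7/1.5492 = 1.7428
Critical value: t_{0.025,14} = ±2.145
p-value ≈ 0.1033
Decision: fail to reject H₀

Answer: t = 1.7428, fail to reject H₀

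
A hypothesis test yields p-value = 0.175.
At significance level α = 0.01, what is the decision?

Compare p-value to α:
0.175 ≥ 0.01
Decision: fail to reject H₀

Answer: fail to reject H₀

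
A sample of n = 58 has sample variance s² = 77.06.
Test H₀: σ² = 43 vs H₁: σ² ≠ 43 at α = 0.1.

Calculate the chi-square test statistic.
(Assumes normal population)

df = n - 1 = 57
χ² = (n-1)s²/σ₀² = 57×77.06/43 = 102.1493
Critical values: χ²_{0.95,57} = 40.646, χ²_{0.05,57} = 75.624
Rejection region: χ² < 40.646 or χ² > 75.624
Decision: reject H₀

Answer: χ² = 102.1493, reject H₀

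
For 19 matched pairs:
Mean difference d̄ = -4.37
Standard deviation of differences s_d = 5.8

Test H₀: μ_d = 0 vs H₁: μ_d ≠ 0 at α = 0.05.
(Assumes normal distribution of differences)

df = n - 1 = 18
SE = s_d/√n = 5.8/√19 = 1.3306
t = d̄/SE = -4.37/1.3306 = -3.2842
Critical value: t_{0.025,18} = ±2.101
p-value ≈ 0.0041
Decision: reject H₀

Answer: t = -3.2842, reject H₀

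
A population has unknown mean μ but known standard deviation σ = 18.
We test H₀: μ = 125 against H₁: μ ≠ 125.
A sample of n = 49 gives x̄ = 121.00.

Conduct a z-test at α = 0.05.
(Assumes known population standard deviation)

Answer: z = -1.5556, fail to reject H₀

Derivation:
Standard error: SE = σ/√n = 18/√49 = 2.5714
z-statistic: z = (x̄ - μ₀)/SE = (121.00 - 125)/2.5714 = -1.5556
Critical value: ±1.960
p-value = 0.1198
Decision: fail to reject H₀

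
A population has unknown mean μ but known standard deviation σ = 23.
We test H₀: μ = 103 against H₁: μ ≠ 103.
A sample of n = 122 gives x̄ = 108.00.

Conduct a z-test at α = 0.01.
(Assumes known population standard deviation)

Standard error: SE = σ/√n = 23/√122 = 2.0823
z-statistic: z = (x̄ - μ₀)/SE = (108.00 - 103)/2.0823 = 2.4012
Critical value: ±2.576
p-value = 0.0163
Decision: fail to reject H₀

Answer: z = 2.4012, fail to reject H₀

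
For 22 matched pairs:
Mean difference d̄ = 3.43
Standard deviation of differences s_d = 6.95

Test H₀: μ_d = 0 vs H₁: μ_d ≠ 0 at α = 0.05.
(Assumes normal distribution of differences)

Answer: t = 2.3149, reject H₀

Derivation:
df = n - 1 = 21
SE = s_d/√n = 6.95/√22 = 1.4817
t = d̄/SE = 3.43/1.4817 = 2.3149
Critical value: t_{0.025,21} = ±2.080
p-value ≈ 0.0308
Decision: reject H₀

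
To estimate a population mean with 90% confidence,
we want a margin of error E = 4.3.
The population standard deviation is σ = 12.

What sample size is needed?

Answer: n = 22

Derivation:
z_0.05 = 1.645
n = (z×σ/E)² = (1.645×12/4.3)²
n = 21.0745
Round up: n = 22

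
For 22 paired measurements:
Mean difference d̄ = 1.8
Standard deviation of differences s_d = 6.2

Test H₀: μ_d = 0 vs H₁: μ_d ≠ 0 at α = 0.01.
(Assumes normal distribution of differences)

Answer: t = 1.3618, fail to reject H₀

Derivation:
df = n - 1 = 21
SE = s_d/√n = 6.2/√22 = 1.3218
t = d̄/SE = 1.8/1.3218 = 1.3618
Critical value: t_{0.005,21} = ±2.831
p-value ≈ 0.1877
Decision: fail to reject H₀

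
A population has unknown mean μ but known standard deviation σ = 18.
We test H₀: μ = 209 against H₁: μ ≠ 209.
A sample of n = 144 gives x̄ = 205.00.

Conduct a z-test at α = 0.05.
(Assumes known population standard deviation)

Standard error: SE = σ/√n = 18/√144 = 1.5000
z-statistic: z = (x̄ - μ₀)/SE = (205.00 - 209)/1.5000 = -2.6667
Critical value: ±1.960
p-value = 0.0077
Decision: reject H₀

Answer: z = -2.6667, reject H₀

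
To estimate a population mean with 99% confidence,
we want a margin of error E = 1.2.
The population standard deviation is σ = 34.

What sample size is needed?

Answer: n = 5328

Derivation:
z_0.005 = 2.576
n = (z×σ/E)² = (2.576×34/1.2)²
n = 5327.0535
Round up: n = 5328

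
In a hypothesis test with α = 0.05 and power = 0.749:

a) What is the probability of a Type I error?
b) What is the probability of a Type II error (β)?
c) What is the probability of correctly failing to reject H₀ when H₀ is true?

a) Type I error probability = α = 0.05
b) Power = P(reject H₀ | H₁ true) = 1 - β = 0.749, so Type II error probability = β = 1 - Power = 0.251
c) P(fail to reject H₀ | H₀ true) = 1 - α = 0.95

Answer: a) 0.05, b) 0.251, c) 0.95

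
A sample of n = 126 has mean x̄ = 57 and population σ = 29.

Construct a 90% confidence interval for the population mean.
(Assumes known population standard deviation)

Confidence level: 90%, α = 0.1
z_0.05 = 1.645
SE = σ/√n = 29/√126 = 2.5835
Margin of error = 1.645 × 2.5835 = 4.2499
CI: x̄ ± margin = 57 ± 4.2499
CI: (52.7501, 61.2499)

Answer: (52.7501, 61.2499)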